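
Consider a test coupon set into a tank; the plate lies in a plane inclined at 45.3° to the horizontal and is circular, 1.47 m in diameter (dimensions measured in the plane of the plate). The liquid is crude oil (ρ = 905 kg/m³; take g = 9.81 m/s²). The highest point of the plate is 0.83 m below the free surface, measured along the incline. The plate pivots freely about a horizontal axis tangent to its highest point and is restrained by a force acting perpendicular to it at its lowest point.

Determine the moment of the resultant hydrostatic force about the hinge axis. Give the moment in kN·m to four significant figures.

M ≈ 13.77 kN·m

γ = ρg = 905 × 9.81 / 1000 = 8.87805 kN/m³.
Let θ = 45.3° be the plate's angle to the horizontal; measure y along the incline from where the plane meets the free surface. Vertical depth h = y·sinθ with sinθ = 0.710799.
The centroid is at the centre, 0.735 m below the top of the plate, so y_c = 0.83 + 0.735 = 1.565 m and h_c = 1.565 × 0.710799 = 1.1124 m.
A = π(0.735)² = 1.69717 m².
Resultant F = γ·h_c·A = 8.87805 × 1.1124 × 1.69717 = 16.7612 kN.
I_c = πr⁴/4 = π × 0.735⁴/4 = 0.229213 m⁴.
Centre of pressure: y_p = y_c + I_c/(y_c·A) = 1.565 + 0.229213/(1.565 × 1.69717) = 1.565 + 0.0862978 = 1.6513 m along the plane.
The resultant acts 0.735 + 0.0862978 = 0.821298 m (along the plate) below the hinge at the top edge, so the moment about the hinge is M = F × 0.821298 = 16.7612 × 0.821298 = 13.7659 kN·m.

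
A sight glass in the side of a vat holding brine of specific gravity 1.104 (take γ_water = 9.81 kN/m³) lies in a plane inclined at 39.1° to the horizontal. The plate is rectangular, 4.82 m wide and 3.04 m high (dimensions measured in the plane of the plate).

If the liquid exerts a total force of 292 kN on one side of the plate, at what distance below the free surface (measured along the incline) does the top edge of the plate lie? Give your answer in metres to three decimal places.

y_top ≈ 1.398 m

γ = 1.104 × 9.81 = 10.83024 kN/m³.
A = 4.82 × 3.04 = 14.6528 m².
From F = γ·h_c·A, the centroid depth is h_c = 292/(10.83024 × 14.6528) = 1.84003 m.
Let θ = 39.1° be the plate's angle to the horizontal; measure y along the incline from where the plane meets the free surface. Vertical depth h = y·sinθ with sinθ = 0.630676.
Along the incline, y_c = h_c/sinθ = 1.84003/0.630676 = 2.91755 m.
The centroid lies 3.04/2 = 1.52 m below the top edge, so the top edge sits at y_top = 2.91755 − 1.52 = 1.39755 m along the incline.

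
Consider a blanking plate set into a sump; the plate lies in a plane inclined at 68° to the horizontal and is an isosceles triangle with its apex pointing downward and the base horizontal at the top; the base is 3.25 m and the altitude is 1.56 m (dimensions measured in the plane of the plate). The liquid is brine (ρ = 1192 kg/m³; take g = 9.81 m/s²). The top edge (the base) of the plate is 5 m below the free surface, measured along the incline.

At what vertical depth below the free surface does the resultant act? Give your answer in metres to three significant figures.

γ = ρg = 1192 × 9.81 / 1000 = 11.69352 kN/m³.
Let θ = 68° be the plate's angle to the horizontal; measure y along the incline from where the plane meets the free surface. Vertical depth h = y·sinθ with sinθ = 0.927184.
With the apex down, the centroid sits h/3 = 1.56/3 = 0.52 m below the base (the top edge), so y_c = 5 + 0.52 = 5.52 m and h_c = 5.52 × 0.927184 = 5.11806 m.
A = ½ × 3.25 × 1.56 = 2.535 m².
Resultant F = γ·h_c·A = 11.69352 × 5.11806 × 2.535 = 151.715 kN.
I_c = b·h³/36 = 3.25 × 1.56³/36 = 0.342732 m⁴.
Centre of pressure: y_p = y_c + I_c/(y_c·A) = 5.52 + 0.342732/(5.52 × 2.535) = 5.52 + 0.0244928 = 5.54449 m along the plane.
Vertically, h_p = y_p·sinθ = 5.54449 × 0.927184 = 5.14076 m.

h_p = 5.14 m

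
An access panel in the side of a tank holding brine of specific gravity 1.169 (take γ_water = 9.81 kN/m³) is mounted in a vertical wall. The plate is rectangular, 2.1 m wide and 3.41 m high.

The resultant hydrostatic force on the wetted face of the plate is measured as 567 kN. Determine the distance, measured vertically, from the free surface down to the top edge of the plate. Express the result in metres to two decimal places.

d_top ≈ 5.20 m

γ = 1.169 × 9.81 = 11.46789 kN/m³.
A = 2.1 × 3.41 = 7.161 m².
From F = γ·h_c·A, the centroid depth is h_c = 567/(11.46789 × 7.161) = 6.9044 m.
The centroid lies 3.41/2 = 1.705 m below the top edge, so the top edge sits at h_top = 6.9044 − 1.705 = 5.1994 m below the surface.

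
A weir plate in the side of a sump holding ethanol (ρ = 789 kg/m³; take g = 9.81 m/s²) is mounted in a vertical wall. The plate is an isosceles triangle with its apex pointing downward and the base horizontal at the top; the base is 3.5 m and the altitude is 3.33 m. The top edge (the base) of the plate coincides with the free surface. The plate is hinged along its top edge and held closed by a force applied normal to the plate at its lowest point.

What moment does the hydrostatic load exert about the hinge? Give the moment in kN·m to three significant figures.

M ≈ 83.4 kN·m

γ = ρg = 789 × 9.81 / 1000 = 7.74009 kN/m³.
With the apex down, the centroid sits h/3 = 3.33/3 = 1.11 m below the base (the top edge), so the centroid depth is h_c = 1.11 m.
A = ½ × 3.5 × 3.33 = 5.8275 m².
Resultant F = γ·h_c·A = 7.74009 × 1.11 × 5.8275 = 50.067 kN.
I_c = b·h³/36 = 3.5 × 3.33³/36 = 3.59003 m⁴.
Centre of pressure: y_p = y_c + I_c/(y_c·A) = 1.11 + 3.59003/(1.11 × 5.8275) = 1.11 + 0.555 = 1.665 m along the plane.
The resultant acts 1.11 + 0.555 = 1.665 m (along the plate) below the hinge at the top edge, so the moment about the hinge is M = F × 1.665 = 50.067 × 1.665 = 83.3616 kN·m.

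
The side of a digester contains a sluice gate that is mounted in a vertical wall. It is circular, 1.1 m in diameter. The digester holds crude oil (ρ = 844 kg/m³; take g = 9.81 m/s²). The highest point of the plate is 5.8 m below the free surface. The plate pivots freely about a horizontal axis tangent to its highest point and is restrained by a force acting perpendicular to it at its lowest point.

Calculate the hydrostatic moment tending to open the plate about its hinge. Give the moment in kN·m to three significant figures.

γ = ρg = 844 × 9.81 / 1000 = 8.27964 kN/m³.
The centroid is at the centre, 0.55 m below the top of the plate, so the centroid depth is h_c = 5.8 + 0.55 = 6.35 m.
A = π(0.55)² = 0.950332 m².
Resultant F = γ·h_c·A = 8.27964 × 6.35 × 0.950332 = 49.9644 kN.
I_c = πr⁴/4 = π × 0.55⁴/4 = 0.0718688 m⁴.
Centre of pressure: y_p = y_c + I_c/(y_c·A) = 6.35 + 0.0718688/(6.35 × 0.950332) = 6.35 + 0.0119094 = 6.36191 m along the plane.
The resultant acts 0.55 + 0.0119094 = 0.561909 m (along the plate) below the hinge at the top edge, so the moment about the hinge is M = F × 0.561909 = 49.9644 × 0.561909 = 28.0754 kN·m.

M ≈ 28.1 kN·m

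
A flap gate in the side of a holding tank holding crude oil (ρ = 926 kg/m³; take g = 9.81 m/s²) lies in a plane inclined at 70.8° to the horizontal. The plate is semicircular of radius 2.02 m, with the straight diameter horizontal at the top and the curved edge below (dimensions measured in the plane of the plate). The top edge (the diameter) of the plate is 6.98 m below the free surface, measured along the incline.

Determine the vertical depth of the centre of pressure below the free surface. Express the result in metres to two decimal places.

γ = ρg = 926 × 9.81 / 1000 = 9.08406 kN/m³.
Let θ = 70.8° be the plate's angle to the horizontal; measure y along the incline from where the plane meets the free surface. Vertical depth h = y·sinθ with sinθ = 0.944376.
The centroid of a semicircle lies 4r/(3π) = 0.857315 m from the diameter, here below the top edge, so y_c = 6.98 + 0.857315 = 7.83732 m and h_c = 7.83732 × 0.944376 = 7.40138 m.
A = πr²/2 = π × 2.02²/2 = 6.40948 m².
Resultant F = γ·h_c·A = 9.08406 × 7.40138 × 6.40948 = 430.939 kN.
I_c = (π/8 − 8/(9π))·r⁴ = 0.109757 × 2.02⁴ = 1.82742 m⁴.
Centre of pressure: y_p = y_c + I_c/(y_c·A) = 7.83732 + 1.82742/(7.83732 × 6.40948) = 7.83732 + 0.0363788 = 7.8737 m along the plane.
Vertically, h_p = y_p·sinθ = 7.8737 × 0.944376 = 7.43573 m.

h_p = 7.44 m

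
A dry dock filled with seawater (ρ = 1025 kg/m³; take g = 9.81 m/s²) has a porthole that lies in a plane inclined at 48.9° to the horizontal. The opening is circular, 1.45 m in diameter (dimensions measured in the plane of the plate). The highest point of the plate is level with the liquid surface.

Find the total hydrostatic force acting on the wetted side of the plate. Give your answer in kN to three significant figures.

F ≈ 9.07 kN

γ = ρg = 1025 × 9.81 / 1000 = 10.05525 kN/m³.
Let θ = 48.9° be the plate's angle to the horizontal; measure y along the incline from where the plane meets the free surface. Vertical depth h = y·sinθ with sinθ = 0.753563.
The centroid is at the centre, 0.725 m below the top of the plate, so y_c = 0.725 m and h_c = 0.725 × 0.753563 = 0.546333 m.
A = π(0.725)² = 1.6513 m².
Resultant F = γ·h_c·A = 10.05525 × 0.546333 × 1.6513 = 9.07144 kN.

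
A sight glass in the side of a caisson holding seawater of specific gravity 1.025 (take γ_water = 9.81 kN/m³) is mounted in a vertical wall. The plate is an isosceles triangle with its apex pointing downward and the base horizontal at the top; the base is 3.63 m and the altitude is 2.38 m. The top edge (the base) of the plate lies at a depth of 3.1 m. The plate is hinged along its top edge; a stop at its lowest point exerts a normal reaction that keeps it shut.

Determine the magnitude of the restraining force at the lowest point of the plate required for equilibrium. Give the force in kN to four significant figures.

P ≈ 62.11 kN

γ = 1.025 × 9.81 = 10.05525 kN/m³.
With the apex down, the centroid sits h/3 = 2.38/3 = 0.793333 m below the base (the top edge), so the centroid depth is h_c = 3.1 + 0.793333 = 3.89333 m.
A = ½ × 3.63 × 2.38 = 4.3197 m².
Resultant F = γ·h_c·A = 10.05525 × 3.89333 × 4.3197 = 169.109 kN.
I_c = b·h³/36 = 3.63 × 2.38³/36 = 1.35936 m⁴.
Centre of pressure: y_p = y_c + I_c/(y_c·A) = 3.89333 + 1.35936/(3.89333 × 4.3197) = 3.89333 + 0.0808276 = 3.97416 m along the plane.
The resultant acts 0.793333 + 0.0808276 = 0.874161 m (along the plate) below the hinge at the top edge, so the moment about the hinge is M = F × 0.874161 = 169.109 × 0.874161 = 147.828 kN·m.
A normal force at the bottom, 2.38 m from the hinge, must supply this moment: P = 147.828/2.38 = 62.1126 kN.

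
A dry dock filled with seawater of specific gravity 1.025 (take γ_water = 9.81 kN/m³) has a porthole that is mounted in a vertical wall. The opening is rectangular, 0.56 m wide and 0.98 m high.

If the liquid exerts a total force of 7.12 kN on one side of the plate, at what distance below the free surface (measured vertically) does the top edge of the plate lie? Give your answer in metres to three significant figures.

γ = 1.025 × 9.81 = 10.05525 kN/m³.
A = 0.56 × 0.98 = 0.5488 m².
From F = γ·h_c·A, the centroid depth is h_c = 7.12/(10.05525 × 0.5488) = 1.29025 m.
The centroid lies 0.98/2 = 0.49 m below the top edge, so the top edge sits at h_top = 1.29025 − 0.49 = 0.80025 m below the surface.

d_top ≈ 0.800 m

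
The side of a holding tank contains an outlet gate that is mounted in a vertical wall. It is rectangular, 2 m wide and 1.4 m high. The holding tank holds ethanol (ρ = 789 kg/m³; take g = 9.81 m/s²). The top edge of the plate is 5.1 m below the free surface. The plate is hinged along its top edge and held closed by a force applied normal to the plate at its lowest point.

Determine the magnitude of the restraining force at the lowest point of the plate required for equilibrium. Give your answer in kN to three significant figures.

P ≈ 65.4 kN

γ = ρg = 789 × 9.81 / 1000 = 7.74009 kN/m³.
The centroid lies 1.4/2 = 0.7 m below the top edge, so the centroid depth is h_c = 5.1 + 0.7 = 5.8 m.
A = 2 × 1.4 = 2.8 m².
Resultant F = γ·h_c·A = 7.74009 × 5.8 × 2.8 = 125.699 kN.
I_c = b·h³/12 = 2 × 1.4³/12 = 0.457333 m⁴.
Centre of pressure: y_p = y_c + I_c/(y_c·A) = 5.8 + 0.457333/(5.8 × 2.8) = 5.8 + 0.0281609 = 5.82816 m along the plane.
The resultant acts 0.7 + 0.0281609 = 0.728161 m (along the plate) below the hinge at the top edge, so the moment about the hinge is M = F × 0.728161 = 125.699 × 0.728161 = 91.5291 kN·m.
A normal force at the bottom, 1.4 m from the hinge, must supply this moment: P = 91.5291/1.4 = 65.3779 kN.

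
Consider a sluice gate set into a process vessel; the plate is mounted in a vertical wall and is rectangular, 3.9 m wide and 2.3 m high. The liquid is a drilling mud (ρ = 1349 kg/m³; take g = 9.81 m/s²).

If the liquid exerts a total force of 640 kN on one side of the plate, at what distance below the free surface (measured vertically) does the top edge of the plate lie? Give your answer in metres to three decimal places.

γ = ρg = 1349 × 9.81 / 1000 = 13.23369 kN/m³.
A = 3.9 × 2.3 = 8.97 m².
From F = γ·h_c·A, the centroid depth is h_c = 640/(13.23369 × 8.97) = 5.39146 m.
The centroid lies 2.3/2 = 1.15 m below the top edge, so the top edge sits at h_top = 5.39146 − 1.15 = 4.24146 m below the surface.

d_top ≈ 4.241 m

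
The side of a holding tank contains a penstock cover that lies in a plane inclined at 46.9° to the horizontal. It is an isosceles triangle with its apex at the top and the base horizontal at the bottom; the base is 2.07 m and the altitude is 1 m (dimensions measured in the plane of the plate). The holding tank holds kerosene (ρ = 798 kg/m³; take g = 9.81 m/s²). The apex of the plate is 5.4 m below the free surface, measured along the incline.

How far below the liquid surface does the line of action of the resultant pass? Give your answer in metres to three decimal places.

h_p = 4.436 m

γ = ρg = 798 × 9.81 / 1000 = 7.82838 kN/m³.
Let θ = 46.9° be the plate's angle to the horizontal; measure y along the incline from where the plane meets the free surface. Vertical depth h = y·sinθ with sinθ = 0.730162.
With the apex up, the centroid sits 2h/3 = 2 × 1/3 = 0.666667 m below the apex, so y_c = 5.4 + 0.666667 = 6.06667 m and h_c = 6.06667 × 0.730162 = 4.42965 m.
A = ½ × 2.07 × 1 = 1.035 m².
Resultant F = γ·h_c·A = 7.82838 × 4.42965 × 1.035 = 35.8907 kN.
I_c = b·h³/36 = 2.07 × 1³/36 = 0.0575 m⁴.
Centre of pressure: y_p = y_c + I_c/(y_c·A) = 6.06667 + 0.0575/(6.06667 × 1.035) = 6.06667 + 0.0091575 = 6.07583 m along the plane.
Vertically, h_p = y_p·sinθ = 6.07583 × 0.730162 = 4.43634 m.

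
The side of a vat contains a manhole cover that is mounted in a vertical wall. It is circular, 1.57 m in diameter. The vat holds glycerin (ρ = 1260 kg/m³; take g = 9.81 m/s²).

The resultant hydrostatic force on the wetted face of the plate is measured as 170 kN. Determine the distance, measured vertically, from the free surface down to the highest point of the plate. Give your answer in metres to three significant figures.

d_top ≈ 6.32 m

γ = ρg = 1260 × 9.81 / 1000 = 12.3606 kN/m³.
A = π(0.785)² = 1.93593 m².
From F = γ·h_c·A, the centroid depth is h_c = 170/(12.3606 × 1.93593) = 7.10427 m.
The centroid is at the centre, 0.785 m below the top of the plate, so the highest point sits at h_top = 7.10427 − 0.785 = 6.31927 m below the surface.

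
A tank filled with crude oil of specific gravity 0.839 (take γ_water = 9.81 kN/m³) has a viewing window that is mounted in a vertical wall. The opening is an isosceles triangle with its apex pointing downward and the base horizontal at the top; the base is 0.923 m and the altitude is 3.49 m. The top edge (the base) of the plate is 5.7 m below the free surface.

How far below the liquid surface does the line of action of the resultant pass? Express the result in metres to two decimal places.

h_p = 6.96 m

γ = 0.839 × 9.81 = 8.23059 kN/m³.
With the apex down, the centroid sits h/3 = 3.49/3 = 1.16333 m below the base (the top edge), so the centroid depth is h_c = 5.7 + 1.16333 = 6.86333 m.
A = ½ × 0.923 × 3.49 = 1.61064 m².
Resultant F = γ·h_c·A = 8.23059 × 6.86333 × 1.61064 = 90.9839 kN.
I_c = b·h³/36 = 0.923 × 3.49³/36 = 1.08987 m⁴.
Centre of pressure: y_p = y_c + I_c/(y_c·A) = 6.86333 + 1.08987/(6.86333 × 1.61064) = 6.86333 + 0.0985919 = 6.96192 m along the plane.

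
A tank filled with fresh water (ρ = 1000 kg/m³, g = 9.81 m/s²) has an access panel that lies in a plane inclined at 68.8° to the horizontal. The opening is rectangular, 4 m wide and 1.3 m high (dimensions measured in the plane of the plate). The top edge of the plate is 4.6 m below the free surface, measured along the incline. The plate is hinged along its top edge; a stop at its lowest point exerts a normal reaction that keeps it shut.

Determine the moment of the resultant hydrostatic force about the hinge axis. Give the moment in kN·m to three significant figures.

γ = ρg = 1000 × 9.81 = 9810 N/m³ = 9.81 kN/m³.
Let θ = 68.8° be the plate's angle to the horizontal; measure y along the incline from where the plane meets the free surface. Vertical depth h = y·sinθ with sinθ = 0.932324.
The centroid lies 1.3/2 = 0.65 m below the top edge, so y_c = 4.6 + 0.65 = 5.25 m and h_c = 5.25 × 0.932324 = 4.8947 m.
A = 4 × 1.3 = 5.2 m².
Resultant F = γ·h_c·A = 9.81 × 4.8947 × 5.2 = 249.688 kN.
I_c = b·h³/12 = 4 × 1.3³/12 = 0.732333 m⁴.
Centre of pressure: y_p = y_c + I_c/(y_c·A) = 5.25 + 0.732333/(5.25 × 5.2) = 5.25 + 0.0268254 = 5.27683 m along the plane.
The resultant acts 0.65 + 0.0268254 = 0.676825 m (along the plate) below the hinge at the top edge, so the moment about the hinge is M = F × 0.676825 = 249.688 × 0.676825 = 168.995 kN·m.

M ≈ 169 kN·m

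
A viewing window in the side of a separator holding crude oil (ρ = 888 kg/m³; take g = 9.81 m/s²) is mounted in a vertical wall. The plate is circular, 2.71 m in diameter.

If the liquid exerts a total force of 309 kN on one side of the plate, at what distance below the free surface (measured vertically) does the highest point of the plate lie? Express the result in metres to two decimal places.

γ = ρg = 888 × 9.81 / 1000 = 8.71128 kN/m³.
A = π(1.355)² = 5.76804 m².
From F = γ·h_c·A, the centroid depth is h_c = 309/(8.71128 × 5.76804) = 6.14962 m.
The centroid is at the centre, 1.355 m below the top of the plate, so the highest point sits at h_top = 6.14962 − 1.355 = 4.79462 m below the surface.

d_top ≈ 4.79 m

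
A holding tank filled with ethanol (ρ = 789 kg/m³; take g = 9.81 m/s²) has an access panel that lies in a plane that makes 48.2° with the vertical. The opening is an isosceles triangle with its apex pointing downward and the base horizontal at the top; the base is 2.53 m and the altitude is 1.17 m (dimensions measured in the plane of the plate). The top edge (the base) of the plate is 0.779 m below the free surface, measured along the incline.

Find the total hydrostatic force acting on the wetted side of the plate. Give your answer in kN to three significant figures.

γ = ρg = 789 × 9.81 / 1000 = 7.74009 kN/m³.
The plate makes 48.2° with the vertical, i.e. θ = 90° − 48.2° = 41.8° to the horizontal. Measuring y along the incline from the free-surface line, vertical depth h = y·sinθ with sinθ = 0.666532.
With the apex down, the centroid sits h/3 = 1.17/3 = 0.39 m below the base (the top edge), so y_c = 0.779 + 0.39 = 1.169 m and h_c = 1.169 × 0.666532 = 0.779176 m.
A = ½ × 2.53 × 1.17 = 1.48005 m².
Resultant F = γ·h_c·A = 7.74009 × 0.779176 × 1.48005 = 8.92602 kN.

F ≈ 8.93 kN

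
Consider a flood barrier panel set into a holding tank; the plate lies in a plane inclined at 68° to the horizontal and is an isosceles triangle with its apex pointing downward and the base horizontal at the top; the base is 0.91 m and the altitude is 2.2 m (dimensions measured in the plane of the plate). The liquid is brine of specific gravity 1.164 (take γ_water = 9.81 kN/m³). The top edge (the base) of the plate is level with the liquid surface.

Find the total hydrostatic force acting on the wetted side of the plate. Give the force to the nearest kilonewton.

γ = 1.164 × 9.81 = 11.41884 kN/m³.
Let θ = 68° be the plate's angle to the horizontal; measure y along the incline from where the plane meets the free surface. Vertical depth h = y·sinθ with sinθ = 0.927184.
With the apex down, the centroid sits h/3 = 2.2/3 = 0.733333 m below the base (the top edge), so y_c = 0.733333 m and h_c = 0.733333 × 0.927184 = 0.679935 m.
A = ½ × 0.91 × 2.2 = 1.001 m².
Resultant F = γ·h_c·A = 11.41884 × 0.679935 × 1.001 = 7.77183 kN.

F ≈ 8 kN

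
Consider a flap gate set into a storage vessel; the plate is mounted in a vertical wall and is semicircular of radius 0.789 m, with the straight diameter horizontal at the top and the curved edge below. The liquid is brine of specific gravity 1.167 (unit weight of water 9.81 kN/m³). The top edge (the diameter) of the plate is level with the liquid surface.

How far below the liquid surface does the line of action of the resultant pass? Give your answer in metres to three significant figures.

h_p = 0.465 m

γ = 1.167 × 9.81 = 11.44827 kN/m³.
The centroid of a semicircle lies 4r/(3π) = 0.334862 m from the diameter, here below the top edge, so the centroid depth is h_c = 0.334862 m.
A = πr²/2 = π × 0.789²/2 = 0.977854 m².
Resultant F = γ·h_c·A = 11.44827 × 0.334862 × 0.977854 = 3.74869 kN.
I_c = (π/8 − 8/(9π))·r⁴ = 0.109757 × 0.789⁴ = 0.0425344 m⁴.
Centre of pressure: y_p = y_c + I_c/(y_c·A) = 0.334862 + 0.0425344/(0.334862 × 0.977854) = 0.334862 + 0.129897 = 0.464759 m along the plane.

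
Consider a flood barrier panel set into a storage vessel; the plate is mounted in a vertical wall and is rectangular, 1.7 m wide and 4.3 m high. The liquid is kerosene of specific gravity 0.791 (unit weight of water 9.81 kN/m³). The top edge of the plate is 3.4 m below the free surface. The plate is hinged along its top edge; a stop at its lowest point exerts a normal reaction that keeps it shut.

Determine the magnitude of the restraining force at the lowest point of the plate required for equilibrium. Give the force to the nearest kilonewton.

P ≈ 178 kN

γ = 0.791 × 9.81 = 7.75971 kN/m³.
The centroid lies 4.3/2 = 2.15 m below the top edge, so the centroid depth is h_c = 3.4 + 2.15 = 5.55 m.
A = 1.7 × 4.3 = 7.31 m².
Resultant F = γ·h_c·A = 7.75971 × 5.55 × 7.31 = 314.815 kN.
I_c = b·h³/12 = 1.7 × 4.3³/12 = 11.2635 m⁴.
Centre of pressure: y_p = y_c + I_c/(y_c·A) = 5.55 + 11.2635/(5.55 × 7.31) = 5.55 + 0.277628 = 5.82763 m along the plane.
The resultant acts 2.15 + 0.277628 = 2.42763 m (along the plate) below the hinge at the top edge, so the moment about the hinge is M = F × 2.42763 = 314.815 × 2.42763 = 764.254 kN·m.
A normal force at the bottom, 4.3 m from the hinge, must supply this moment: P = 764.254/4.3 = 177.733 kN.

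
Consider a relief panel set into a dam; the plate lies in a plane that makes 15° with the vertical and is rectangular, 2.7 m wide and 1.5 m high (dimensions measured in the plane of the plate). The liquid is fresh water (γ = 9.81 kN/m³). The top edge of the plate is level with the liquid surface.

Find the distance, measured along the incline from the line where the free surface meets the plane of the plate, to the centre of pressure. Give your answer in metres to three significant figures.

γ = 9.81 kN/m³.
The plate makes 15° with the vertical, i.e. θ = 90° − 15° = 75° to the horizontal. Measuring y along the incline from the free-surface line, vertical depth h = y·sinθ with sinθ = 0.965926.
The centroid lies 1.5/2 = 0.75 m below the top edge, so y_c = 0.75 m and h_c = 0.75 × 0.965926 = 0.724444 m.
A = 2.7 × 1.5 = 4.05 m².
Resultant F = γ·h_c·A = 9.81 × 0.724444 × 4.05 = 28.7825 kN.
I_c = b·h³/12 = 2.7 × 1.5³/12 = 0.759375 m⁴.
Centre of pressure: y_p = y_c + I_c/(y_c·A) = 0.75 + 0.759375/(0.75 × 4.05) = 0.75 + 0.25 = 1 m along the plane.

y_p = 1.00 m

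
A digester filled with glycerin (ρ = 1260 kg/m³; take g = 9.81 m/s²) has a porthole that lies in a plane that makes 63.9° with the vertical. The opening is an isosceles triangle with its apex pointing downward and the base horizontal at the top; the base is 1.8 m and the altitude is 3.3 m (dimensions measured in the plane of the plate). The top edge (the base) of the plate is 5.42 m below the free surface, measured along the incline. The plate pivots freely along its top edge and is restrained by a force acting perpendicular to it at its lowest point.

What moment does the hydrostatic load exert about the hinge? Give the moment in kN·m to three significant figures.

M ≈ 126 kN·m

γ = ρg = 1260 × 9.81 / 1000 = 12.3606 kN/m³.
The plate makes 63.9° with the vertical, i.e. θ = 90° − 63.9° = 26.1° to the horizontal. Measuring y along the incline from the free-surface line, vertical depth h = y·sinθ with sinθ = 0.439939.
With the apex down, the centroid sits h/3 = 3.3/3 = 1.1 m below the base (the top edge), so y_c = 5.42 + 1.1 = 6.52 m and h_c = 6.52 × 0.439939 = 2.8684 m.
A = ½ × 1.8 × 3.3 = 2.97 m².
Resultant F = γ·h_c·A = 12.3606 × 2.8684 × 2.97 = 105.302 kN.
I_c = b·h³/36 = 1.8 × 3.3³/36 = 1.79685 m⁴.
Centre of pressure: y_p = y_c + I_c/(y_c·A) = 6.52 + 1.79685/(6.52 × 2.97) = 6.52 + 0.0927914 = 6.61279 m along the plane.
The resultant acts 1.1 + 0.0927914 = 1.19279 m (along the plate) below the hinge at the top edge, so the moment about the hinge is M = F × 1.19279 = 105.302 × 1.19279 = 125.603 kN·m.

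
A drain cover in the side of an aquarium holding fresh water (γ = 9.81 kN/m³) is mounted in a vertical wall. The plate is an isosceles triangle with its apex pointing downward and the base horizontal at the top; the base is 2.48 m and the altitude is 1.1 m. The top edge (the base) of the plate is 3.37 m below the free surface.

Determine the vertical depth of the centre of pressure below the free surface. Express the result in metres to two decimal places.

γ = 9.81 kN/m³.
With the apex down, the centroid sits h/3 = 1.1/3 = 0.366667 m below the base (the top edge), so the centroid depth is h_c = 3.37 + 0.366667 = 3.73667 m.
A = ½ × 2.48 × 1.1 = 1.364 m².
Resultant F = γ·h_c·A = 9.81 × 3.73667 × 1.364 = 49.9998 kN.
I_c = b·h³/36 = 2.48 × 1.1³/36 = 0.0916911 m⁴.
Centre of pressure: y_p = y_c + I_c/(y_c·A) = 3.73667 + 0.0916911/(3.73667 × 1.364) = 3.73667 + 0.0179899 = 3.75466 m along the plane.

h_p = 3.75 m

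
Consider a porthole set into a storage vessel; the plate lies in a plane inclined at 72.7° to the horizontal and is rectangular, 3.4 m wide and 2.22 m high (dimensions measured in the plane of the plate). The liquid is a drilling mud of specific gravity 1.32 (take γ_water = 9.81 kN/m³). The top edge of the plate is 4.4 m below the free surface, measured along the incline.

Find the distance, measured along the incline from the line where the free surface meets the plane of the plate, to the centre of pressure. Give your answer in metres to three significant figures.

γ = 1.32 × 9.81 = 12.9492 kN/m³.
Let θ = 72.7° be the plate's angle to the horizontal; measure y along the incline from where the plane meets the free surface. Vertical depth h = y·sinθ with sinθ = 0.954761.
The centroid lies 2.22/2 = 1.11 m below the top edge, so y_c = 4.4 + 1.11 = 5.51 m and h_c = 5.51 × 0.954761 = 5.26073 m.
A = 3.4 × 2.22 = 7.548 m².
Resultant F = γ·h_c·A = 12.9492 × 5.26073 × 7.548 = 514.187 kN.
I_c = b·h³/12 = 3.4 × 2.22³/12 = 3.09996 m⁴.
Centre of pressure: y_p = y_c + I_c/(y_c·A) = 5.51 + 3.09996/(5.51 × 7.548) = 5.51 + 0.0745371 = 5.58454 m along the plane.

y_p = 5.58 m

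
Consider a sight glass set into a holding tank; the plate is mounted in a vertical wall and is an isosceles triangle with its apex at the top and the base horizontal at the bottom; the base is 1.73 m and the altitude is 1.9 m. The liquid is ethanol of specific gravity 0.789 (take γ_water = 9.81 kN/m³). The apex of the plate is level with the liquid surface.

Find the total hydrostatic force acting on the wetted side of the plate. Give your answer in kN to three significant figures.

γ = 0.789 × 9.81 = 7.74009 kN/m³.
With the apex up, the centroid sits 2h/3 = 2 × 1.9/3 = 1.26667 m below the apex, so the centroid depth is h_c = 1.26667 m.
A = ½ × 1.73 × 1.9 = 1.6435 m².
Resultant F = γ·h_c·A = 7.74009 × 1.26667 × 1.6435 = 16.1131 kN.

F ≈ 16.1 kN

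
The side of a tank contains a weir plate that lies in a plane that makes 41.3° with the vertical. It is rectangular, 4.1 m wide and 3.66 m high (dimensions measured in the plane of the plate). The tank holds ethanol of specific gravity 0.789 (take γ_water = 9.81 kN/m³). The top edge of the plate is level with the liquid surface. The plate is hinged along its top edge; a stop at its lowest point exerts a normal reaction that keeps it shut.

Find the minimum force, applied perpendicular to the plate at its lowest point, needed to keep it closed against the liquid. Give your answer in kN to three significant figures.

P ≈ 106 kN

γ = 0.789 × 9.81 = 7.74009 kN/m³.
The plate makes 41.3° with the vertical, i.e. θ = 90° − 41.3° = 48.7° to the horizontal. Measuring y along the incline from the free-surface line, vertical depth h = y·sinθ with sinθ = 0.751264.
The centroid lies 3.66/2 = 1.83 m below the top edge, so y_c = 1.83 m and h_c = 1.83 × 0.751264 = 1.37481 m.
A = 4.1 × 3.66 = 15.006 m².
Resultant F = γ·h_c·A = 7.74009 × 1.37481 × 15.006 = 159.681 kN.
I_c = b·h³/12 = 4.1 × 3.66³/12 = 16.7512 m⁴.
Centre of pressure: y_p = y_c + I_c/(y_c·A) = 1.83 + 16.7512/(1.83 × 15.006) = 1.83 + 0.61 = 2.44 m along the plane.
The resultant acts 1.83 + 0.61 = 2.44 m (along the plate) below the hinge at the top edge, so the moment about the hinge is M = F × 2.44 = 159.681 × 2.44 = 389.622 kN·m.
A normal force at the bottom, 3.66 m from the hinge, must supply this moment: P = 389.622/3.66 = 106.454 kN.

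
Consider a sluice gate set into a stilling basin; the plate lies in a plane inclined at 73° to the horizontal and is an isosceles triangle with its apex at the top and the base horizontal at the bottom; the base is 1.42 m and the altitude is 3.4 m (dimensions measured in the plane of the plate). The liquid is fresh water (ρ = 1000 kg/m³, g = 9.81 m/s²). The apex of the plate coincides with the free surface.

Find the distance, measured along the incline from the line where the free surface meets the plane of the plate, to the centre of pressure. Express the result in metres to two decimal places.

y_p = 2.55 m

γ = ρg = 1000 × 9.81 = 9810 N/m³ = 9.81 kN/m³.
Let θ = 73° be the plate's angle to the horizontal; measure y along the incline from where the plane meets the free surface. Vertical depth h = y·sinθ with sinθ = 0.956305.
With the apex up, the centroid sits 2h/3 = 2 × 3.4/3 = 2.26667 m below the apex, so y_c = 2.26667 m and h_c = 2.26667 × 0.956305 = 2.16763 m.
A = ½ × 1.42 × 3.4 = 2.414 m².
Resultant F = γ·h_c·A = 9.81 × 2.16763 × 2.414 = 51.3324 kN.
I_c = b·h³/36 = 1.42 × 3.4³/36 = 1.55032 m⁴.
Centre of pressure: y_p = y_c + I_c/(y_c·A) = 2.26667 + 1.55032/(2.26667 × 2.414) = 2.26667 + 0.283332 = 2.55 m along the plane.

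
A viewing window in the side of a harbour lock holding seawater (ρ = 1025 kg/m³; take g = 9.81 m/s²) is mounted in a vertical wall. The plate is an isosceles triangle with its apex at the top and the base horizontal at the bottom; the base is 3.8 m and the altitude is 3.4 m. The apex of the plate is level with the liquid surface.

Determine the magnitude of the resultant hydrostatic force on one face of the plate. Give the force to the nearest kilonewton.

F ≈ 147 kN

γ = ρg = 1025 × 9.81 / 1000 = 10.05525 kN/m³.
With the apex up, the centroid sits 2h/3 = 2 × 3.4/3 = 2.26667 m below the apex, so the centroid depth is h_c = 2.26667 m.
A = ½ × 3.8 × 3.4 = 6.46 m².
Resultant F = γ·h_c·A = 10.05525 × 2.26667 × 6.46 = 147.236 kN.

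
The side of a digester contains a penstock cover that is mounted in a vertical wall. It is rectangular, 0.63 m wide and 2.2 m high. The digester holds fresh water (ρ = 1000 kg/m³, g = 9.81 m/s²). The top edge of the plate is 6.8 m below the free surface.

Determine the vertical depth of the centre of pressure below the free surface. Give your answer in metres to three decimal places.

h_p = 7.951 m

γ = ρg = 1000 × 9.81 = 9810 N/m³ = 9.81 kN/m³.
The centroid lies 2.2/2 = 1.1 m below the top edge, so the centroid depth is h_c = 6.8 + 1.1 = 7.9 m.
A = 0.63 × 2.2 = 1.386 m².
Resultant F = γ·h_c·A = 9.81 × 7.9 × 1.386 = 107.414 kN.
I_c = b·h³/12 = 0.63 × 2.2³/12 = 0.55902 m⁴.
Centre of pressure: y_p = y_c + I_c/(y_c·A) = 7.9 + 0.55902/(7.9 × 1.386) = 7.9 + 0.0510549 = 7.95105 m along the plane.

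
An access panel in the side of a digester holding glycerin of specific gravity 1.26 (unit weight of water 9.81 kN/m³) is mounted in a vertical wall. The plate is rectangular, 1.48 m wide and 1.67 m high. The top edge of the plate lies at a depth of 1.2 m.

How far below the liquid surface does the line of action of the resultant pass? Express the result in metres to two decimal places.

γ = 1.26 × 9.81 = 12.3606 kN/m³.
The centroid lies 1.67/2 = 0.835 m below the top edge, so the centroid depth is h_c = 1.2 + 0.835 = 2.035 m.
A = 1.48 × 1.67 = 2.4716 m².
Resultant F = γ·h_c·A = 12.3606 × 2.035 × 2.4716 = 62.1702 kN.
I_c = b·h³/12 = 1.48 × 1.67³/12 = 0.57442 m⁴.
Centre of pressure: y_p = y_c + I_c/(y_c·A) = 2.035 + 0.57442/(2.035 × 2.4716) = 2.035 + 0.114205 = 2.14921 m along the plane.

h_p = 2.15 m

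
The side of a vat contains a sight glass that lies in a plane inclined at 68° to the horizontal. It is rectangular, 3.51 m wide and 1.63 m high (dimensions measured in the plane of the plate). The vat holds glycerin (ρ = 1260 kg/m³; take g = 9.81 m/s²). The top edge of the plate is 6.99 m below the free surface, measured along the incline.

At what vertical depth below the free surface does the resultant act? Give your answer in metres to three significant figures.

γ = ρg = 1260 × 9.81 / 1000 = 12.3606 kN/m³.
Let θ = 68° be the plate's angle to the horizontal; measure y along the incline from where the plane meets the free surface. Vertical depth h = y·sinθ with sinθ = 0.927184.
The centroid lies 1.63/2 = 0.815 m below the top edge, so y_c = 6.99 + 0.815 = 7.805 m and h_c = 7.805 × 0.927184 = 7.23667 m.
A = 3.51 × 1.63 = 5.7213 m².
Resultant F = γ·h_c·A = 12.3606 × 7.23667 × 5.7213 = 511.768 kN.
I_c = b·h³/12 = 3.51 × 1.63³/12 = 1.26674 m⁴.
Centre of pressure: y_p = y_c + I_c/(y_c·A) = 7.805 + 1.26674/(7.805 × 5.7213) = 7.805 + 0.0283674 = 7.83337 m along the plane.
Vertically, h_p = y_p·sinθ = 7.83337 × 0.927184 = 7.26298 m.

h_p = 7.26 m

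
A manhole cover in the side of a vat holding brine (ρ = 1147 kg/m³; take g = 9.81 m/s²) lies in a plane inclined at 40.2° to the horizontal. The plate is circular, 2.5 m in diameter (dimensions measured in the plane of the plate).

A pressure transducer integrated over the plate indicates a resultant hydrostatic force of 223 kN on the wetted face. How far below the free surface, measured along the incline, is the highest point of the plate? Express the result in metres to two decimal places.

y_top ≈ 5.01 m

γ = ρg = 1147 × 9.81 / 1000 = 11.25207 kN/m³.
A = π(1.25)² = 4.90874 m².
From F = γ·h_c·A, the centroid depth is h_c = 223/(11.25207 × 4.90874) = 4.03741 m.
Let θ = 40.2° be the plate's angle to the horizontal; measure y along the incline from where the plane meets the free surface. Vertical depth h = y·sinθ with sinθ = 0.645458.
Along the incline, y_c = h_c/sinθ = 4.03741/0.645458 = 6.25511 m.
The centroid is at the centre, 1.25 m below the top of the plate, so the highest point sits at y_top = 6.25511 − 1.25 = 5.00511 m along the incline.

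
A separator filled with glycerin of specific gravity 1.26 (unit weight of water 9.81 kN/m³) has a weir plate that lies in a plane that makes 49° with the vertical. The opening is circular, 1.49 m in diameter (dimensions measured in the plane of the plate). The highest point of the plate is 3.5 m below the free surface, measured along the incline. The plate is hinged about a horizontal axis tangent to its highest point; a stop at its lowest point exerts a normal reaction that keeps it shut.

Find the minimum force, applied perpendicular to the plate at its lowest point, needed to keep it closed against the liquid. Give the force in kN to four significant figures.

γ = 1.26 × 9.81 = 12.3606 kN/m³.
The plate makes 49° with the vertical, i.e. θ = 90° − 49° = 41° to the horizontal. Measuring y along the incline from the free-surface line, vertical depth h = y·sinθ with sinθ = 0.656059.
The centroid is at the centre, 0.745 m below the top of the plate, so y_c = 3.5 + 0.745 = 4.245 m and h_c = 4.245 × 0.656059 = 2.78497 m.
A = π(0.745)² = 1.74366 m².
Resultant F = γ·h_c·A = 12.3606 × 2.78497 × 1.74366 = 60.0236 kN.
I_c = πr⁴/4 = π × 0.745⁴/4 = 0.241944 m⁴.
Centre of pressure: y_p = y_c + I_c/(y_c·A) = 4.245 + 0.241944/(4.245 × 1.74366) = 4.245 + 0.032687 = 4.27769 m along the plane.
The resultant acts 0.745 + 0.032687 = 0.777687 m (along the plate) below the hinge at the top edge, so the moment about the hinge is M = F × 0.777687 = 60.0236 × 0.777687 = 46.6796 kN·m.
A normal force at the bottom, 1.49 m from the hinge, must supply this moment: P = 46.6796/1.49 = 31.3286 kN.

P ≈ 31.33 kN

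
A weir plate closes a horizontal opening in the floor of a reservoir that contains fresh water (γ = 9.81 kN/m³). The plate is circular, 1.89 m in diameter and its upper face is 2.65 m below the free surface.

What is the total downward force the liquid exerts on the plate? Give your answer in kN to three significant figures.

γ = 9.81 kN/m³.
The plate is horizontal, so pressure is uniform at p = γ·h = 9.81 × 2.65 = 25.9965 kN/m².
A = π(0.945)² = 2.80552 m².
F = p·A = 25.9965 × 2.80552 = 72.9337 kN.

F ≈ 72.9 kN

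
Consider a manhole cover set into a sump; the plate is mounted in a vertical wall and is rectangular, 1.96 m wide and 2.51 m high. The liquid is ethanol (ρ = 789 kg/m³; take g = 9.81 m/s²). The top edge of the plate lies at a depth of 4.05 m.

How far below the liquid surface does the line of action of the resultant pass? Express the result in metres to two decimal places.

h_p = 5.40 m

γ = ρg = 789 × 9.81 / 1000 = 7.74009 kN/m³.
The centroid lies 2.51/2 = 1.255 m below the top edge, so the centroid depth is h_c = 4.05 + 1.255 = 5.305 m.
A = 1.96 × 2.51 = 4.9196 m².
Resultant F = γ·h_c·A = 7.74009 × 5.305 × 4.9196 = 202.005 kN.
I_c = b·h³/12 = 1.96 × 2.51³/12 = 2.58283 m⁴.
Centre of pressure: y_p = y_c + I_c/(y_c·A) = 5.305 + 2.58283/(5.305 × 4.9196) = 5.305 + 0.0989648 = 5.40396 m along the plane.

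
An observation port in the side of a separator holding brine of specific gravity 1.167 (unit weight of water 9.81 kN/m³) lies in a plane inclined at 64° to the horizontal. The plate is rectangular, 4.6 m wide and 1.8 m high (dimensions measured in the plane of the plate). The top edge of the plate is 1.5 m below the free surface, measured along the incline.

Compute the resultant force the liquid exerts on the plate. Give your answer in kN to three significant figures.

F ≈ 204 kN

γ = 1.167 × 9.81 = 11.44827 kN/m³.
Let θ = 64° be the plate's angle to the horizontal; measure y along the incline from where the plane meets the free surface. Vertical depth h = y·sinθ with sinθ = 0.898794.
The centroid lies 1.8/2 = 0.9 m below the top edge, so y_c = 1.5 + 0.9 = 2.4 m and h_c = 2.4 × 0.898794 = 2.15711 m.
A = 4.6 × 1.8 = 8.28 m².
Resultant F = γ·h_c·A = 11.44827 × 2.15711 × 8.28 = 204.476 kN.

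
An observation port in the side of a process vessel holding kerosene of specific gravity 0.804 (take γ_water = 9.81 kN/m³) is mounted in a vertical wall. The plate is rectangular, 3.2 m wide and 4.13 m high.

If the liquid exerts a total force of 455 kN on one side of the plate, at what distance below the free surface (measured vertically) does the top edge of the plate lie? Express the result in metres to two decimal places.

d_top ≈ 2.30 m

γ = 0.804 × 9.81 = 7.88724 kN/m³.
A = 3.2 × 4.13 = 13.216 m².
From F = γ·h_c·A, the centroid depth is h_c = 455/(7.88724 × 13.216) = 4.36502 m.
The centroid lies 4.13/2 = 2.065 m below the top edge, so the top edge sits at h_top = 4.36502 − 2.065 = 2.30002 m below the surface.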